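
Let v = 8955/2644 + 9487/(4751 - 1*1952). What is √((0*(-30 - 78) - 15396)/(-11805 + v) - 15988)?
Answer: 2*I*√30469171693693573675704145/87313414907 ≈ 126.44*I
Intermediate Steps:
v = 50148673/7400556 (v = 8955*(1/2644) + 9487/(4751 - 1952) = 8955/2644 + 9487/2799 = 50148673/7400556 ≈ 6.7763)
√((0*(-30 - 78) - 15396)/(-11805 + v) - 15988) = √((0*(-30 - 78) - 15396)/(-11805 + 50148673/7400556) - 15988) = √((0*(-108) - 15396)/(-87313414907/7400556) - 15988) = √((0 - 15396)*(-7400556/87313414907) - 15988) = √(-15396*(-7400556/87313414907) - 15988) = √(113938960176/87313414907 - 15988) = √(-1395852938572940/87313414907) = 2*I*√30469171693693573675704145/87313414907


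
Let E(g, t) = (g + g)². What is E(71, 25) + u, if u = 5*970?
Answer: 25014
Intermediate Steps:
u = 4850
E(g, t) = 4*g² (E(g, t) = (2*g)² = 4*g²)
E(71, 25) + u = 4*71² + 4850 = 4*5041 + 4850 = 20164 + 4850 = 25014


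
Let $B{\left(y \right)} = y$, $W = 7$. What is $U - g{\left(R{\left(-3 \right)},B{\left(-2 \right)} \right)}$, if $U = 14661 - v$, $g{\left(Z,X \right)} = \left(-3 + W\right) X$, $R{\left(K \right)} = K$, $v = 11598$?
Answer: $3071$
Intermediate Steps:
$g{\left(Z,X \right)} = 4 X$ ($g{\left(Z,X \right)} = \left(-3 + 7\right) X = 4 X$)
$U = 3063$ ($U = 14661 - 11598 = 3063$)
$U - g{\left(R{\left(-3 \right)},B{\left(-2 \right)} \right)} = 3063 - 4 \left(-2\right) = 3063 - -8 = 3063 + 8 = 3071$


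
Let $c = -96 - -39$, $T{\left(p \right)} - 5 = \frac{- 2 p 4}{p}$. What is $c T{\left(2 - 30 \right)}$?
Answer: $171$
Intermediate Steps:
$T{\left(p \right)} = -3$ ($T{\left(p \right)} = 5 + \frac{- 2 p 4}{p} = 5 + \frac{\left(-8\right) p}{p} = 5 - 8 = -3$)
$c = -57$ ($c = -96 + 39 = -57$)
$c T{\left(2 - 30 \right)} = \left(-57\right) \left(-3\right) = 171$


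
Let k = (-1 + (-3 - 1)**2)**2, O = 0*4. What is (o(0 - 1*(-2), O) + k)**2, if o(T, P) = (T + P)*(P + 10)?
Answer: 60025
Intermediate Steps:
O = 0
o(T, P) = (10 + P)*(P + T) (o(T, P) = (P + T)*(10 + P) = (10 + P)*(P + T))
k = 225 (k = (-1 + (-4)**2)**2 = (-1 + 16)**2 = 15**2 = 225)
(o(0 - 1*(-2), O) + k)**2 = ((0**2 + 10*0 + 10*(0 - 1*(-2)) + 0*(0 - 1*(-2))) + 225)**2 = ((0 + 0 + 10*(0 + 2) + 0*(0 + 2)) + 225)**2 = ((0 + 0 + 10*2 + 0*2) + 225)**2 = ((0 + 0 + 20 + 0) + 225)**2 = (20 + 225)**2 = 245**2 = 60025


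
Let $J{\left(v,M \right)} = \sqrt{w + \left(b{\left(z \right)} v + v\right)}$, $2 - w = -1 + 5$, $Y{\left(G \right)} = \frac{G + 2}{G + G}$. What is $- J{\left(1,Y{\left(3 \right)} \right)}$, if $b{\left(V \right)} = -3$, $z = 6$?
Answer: $- 2 i \approx - 2.0 i$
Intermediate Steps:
$Y{\left(G \right)} = \frac{2 + G}{2 G}$
$w = -2$ ($w = 2 - \left(-1 + 5\right) = 2 - 4 = -2$)
$J{\left(v,M \right)} = \sqrt{-2 - 2 v}$ ($J{\left(v,M \right)} = \sqrt{-2 + \left(- 3 v + v\right)} = \sqrt{-2 - 2 v}$)
$- J{\left(1,Y{\left(3 \right)} \right)} = - \sqrt{-2 - 2} = - \sqrt{-4} = - 2 i$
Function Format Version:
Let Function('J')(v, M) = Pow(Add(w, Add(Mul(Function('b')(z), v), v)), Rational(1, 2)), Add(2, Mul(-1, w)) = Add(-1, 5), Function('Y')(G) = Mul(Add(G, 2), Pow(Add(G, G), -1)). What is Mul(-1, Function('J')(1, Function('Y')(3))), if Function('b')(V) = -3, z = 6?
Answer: Mul(-2, I) ≈ Mul(-2.0000, I)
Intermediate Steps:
Function('Y')(G) = Mul(Rational(1, 2), Pow(G, -1), Add(2, G)) (Function('Y')(G) = Mul(Add(2, G), Pow(Mul(2, G), -1)) = Mul(Add(2, G), Mul(Rational(1, 2), Pow(G, -1))) = Mul(Rational(1, 2), Pow(G, -1), Add(2, G)))
w = -2 (w = Add(2, Mul(-1, Add(-1, 5))) = Add(2, Mul(-1, 4)) = Add(2, -4) = -2)
Function('J')(v, M) = Pow(Add(-2, Mul(-2, v)), Rational(1, 2)) (Function('J')(v, M) = Pow(Add(-2, Add(Mul(-3, v), v)), Rational(1, 2)) = Pow(Add(-2, Mul(-2, v)), Rational(1, 2)))
Mul(-1, Function('J')(1, Function('Y')(3))) = Mul(-1, Pow(Add(-2, Mul(-2, 1)), Rational(1, 2))) = Mul(-1, Pow(Add(-2, -2), Rational(1, 2))) = Mul(-1, Pow(-4, Rational(1, 2))) = Mul(-1, Mul(2, I)) = Mul(-2, I)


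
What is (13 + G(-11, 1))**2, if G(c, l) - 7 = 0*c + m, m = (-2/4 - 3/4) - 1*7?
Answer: 2209/16 ≈ 138.06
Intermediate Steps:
m = -33/4 (m = (-2*1/4 - 3*1/4) - 7 = (-1/2 - 3/4) - 7 = -5/4 - 7 = -33/4 ≈ -8.2500)
G(c, l) = -5/4 (G(c, l) = 7 + (0*c - 33/4) = 7 + (0 - 33/4) = 7 - 33/4 = -5/4)
(13 + G(-11, 1))**2 = (13 - 5/4)**2 = (47/4)**2 = 2209/16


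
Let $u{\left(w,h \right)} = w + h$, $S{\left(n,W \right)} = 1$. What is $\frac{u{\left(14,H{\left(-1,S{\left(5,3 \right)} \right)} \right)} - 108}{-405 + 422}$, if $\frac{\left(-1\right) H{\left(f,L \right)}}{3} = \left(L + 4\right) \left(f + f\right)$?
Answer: $- \frac{64}{17} \approx -3.7647$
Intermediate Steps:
$H{\left(f,L \right)} = - 6 f \left(4 + L\right)$ ($H{\left(f,L \right)} = - 3 \left(L + 4\right) \left(f + f\right) = - 3 \left(4 + L\right) 2 f = - 3 \cdot 2 f \left(4 + L\right) = - 6 f \left(4 + L\right)$)
$u{\left(w,h \right)} = h + w$
$\frac{u{\left(14,H{\left(-1,S{\left(5,3 \right)} \right)} \right)} - 108}{-405 + 422} = \frac{\left(\left(-6\right) \left(-1\right) \left(4 + 1\right) + 14\right) - 108}{-405 + 422} = \frac{\left(\left(-6\right) \left(-1\right) 5 + 14\right) - 108}{17} = \left(\left(30 + 14\right) - 108\right) \frac{1}{17} = \left(44 - 108\right) \frac{1}{17} = \left(-64\right) \frac{1}{17} = - \frac{64}{17}$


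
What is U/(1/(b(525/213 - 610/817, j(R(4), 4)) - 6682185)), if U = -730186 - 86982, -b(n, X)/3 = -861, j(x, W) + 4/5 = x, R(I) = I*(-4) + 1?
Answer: 5458357007136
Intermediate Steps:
R(I) = 1 - 4*I (R(I) = -4*I + 1 = 1 - 4*I)
j(x, W) = -⅘ + x
b(n, X) = 2583 (b(n, X) = -3*(-861) = 2583)
U = -817168
U/(1/(b(525/213 - 610/817, j(R(4), 4)) - 6682185)) = -817168/(1/(2583 - 6682185)) = -817168/(1/(-6679602)) = -817168/(-1/6679602) = -817168*(-6679602) = 5458357007136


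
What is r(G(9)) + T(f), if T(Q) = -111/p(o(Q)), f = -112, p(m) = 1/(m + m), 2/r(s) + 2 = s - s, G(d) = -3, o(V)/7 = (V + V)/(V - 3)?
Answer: -348211/115 ≈ -3027.9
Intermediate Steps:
o(V) = 14*V/(-3 + V) (o(V) = 7*((V + V)/(V - 3)) = 7*((2*V)/(-3 + V)) = 7*(2*V/(-3 + V)) = 14*V/(-3 + V))
r(s) = -1 (r(s) = 2/(-2 + (s - s)) = 2/(-2 + 0) = 2/(-2) = 2*(-1/2) = -1)
p(m) = 1/(2*m)
T(Q) = -3108*Q/(-3 + Q) (T(Q) = -111*28*Q/(-3 + Q) = -3108*Q/(-3 + Q))
r(G(9)) + T(f) = -1 - 3108*(-112)/(-3 - 112) = -1 - 3108*(-112)/(-115) = -1 - 3108*(-112)*(-1/115) = -1 - 348096/115 = -348211/115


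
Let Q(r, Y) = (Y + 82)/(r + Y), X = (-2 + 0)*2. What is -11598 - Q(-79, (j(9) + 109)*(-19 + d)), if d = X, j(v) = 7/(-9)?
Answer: -268086238/23113 ≈ -11599.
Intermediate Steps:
X = -4 (X = -2*2 = -4)
j(v) = -7/9 (j(v) = 7*(-⅑) = -7/9)
d = -4
Q(r, Y) = (82 + Y)/(Y + r)
-11598 - Q(-79, (j(9) + 109)*(-19 + d)) = -11598 - (82 + (-7/9 + 109)*(-19 - 4))/((-7/9 + 109)*(-19 - 4) - 79) = -11598 - (82 + (974/9)*(-23))/((974/9)*(-23) - 79) = -11598 - (82 - 22402/9)/(-22402/9 - 79) = -11598 - (-21664)/((-23113/9)*9) = -11598 - (-9)*(-21664)/(23113*9) = -11598 - 1*21664/23113 = -11598 - 21664/23113 = -268086238/23113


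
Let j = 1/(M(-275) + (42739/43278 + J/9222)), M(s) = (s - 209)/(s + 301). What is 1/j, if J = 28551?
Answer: -6283129267/432368859 ≈ -14.532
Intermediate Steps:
M(s) = (-209 + s)/(301 + s)
j = -432368859/6283129267 (j = 1/((-209 - 275)/(301 - 275) + (42739/43278 + 28551/9222)) = 1/(-484/26 + (42739*(1/43278) + 28551*(1/9222))) = 1/((1/26)*(-484) + (42739/43278 + 9517/3074)) = 1/(-242/13 + 135814103/33259143) = 1/(-6283129267/432368859) = -432368859/6283129267 ≈ -0.068814)
1/j = 1/(-432368859/6283129267) = -6283129267/432368859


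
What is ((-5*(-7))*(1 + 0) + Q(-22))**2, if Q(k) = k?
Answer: 169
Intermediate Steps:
((-5*(-7))*(1 + 0) + Q(-22))**2 = ((-5*(-7))*(1 + 0) - 22)**2 = (35*1 - 22)**2 = (35 - 22)**2 = 13**2 = 169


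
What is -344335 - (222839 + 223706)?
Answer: -790880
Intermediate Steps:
-344335 - (222839 + 223706) = -344335 - 1*446545 = -344335 - 446545 = -790880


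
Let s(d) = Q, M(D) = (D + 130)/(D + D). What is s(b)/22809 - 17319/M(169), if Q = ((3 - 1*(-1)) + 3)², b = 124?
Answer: -446554553/22809 ≈ -19578.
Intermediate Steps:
M(D) = (130 + D)/(2*D) (M(D) = (130 + D)/((2*D)) = (130 + D)*(1/(2*D)) = (130 + D)/(2*D))
Q = 49 (Q = ((3 + 1) + 3)² = (4 + 3)² = 7² = 49)
s(d) = 49
s(b)/22809 - 17319/M(169) = 49/22809 - 17319*338/(130 + 169) = 49*(1/22809) - 17319/((½)*(1/169)*299) = 49/22809 - 17319/23/26 = 49/22809 - 17319*26/23 = 49/22809 - 19578 = -446554553/22809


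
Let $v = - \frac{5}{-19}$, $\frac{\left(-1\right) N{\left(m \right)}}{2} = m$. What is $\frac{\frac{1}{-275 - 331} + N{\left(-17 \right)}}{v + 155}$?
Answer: $\frac{391457}{1787700} \approx 0.21897$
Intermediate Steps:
$N{\left(m \right)} = - 2 m$
$v = \frac{5}{19}$ ($v = \left(-5\right) \left(- \frac{1}{19}\right) = \frac{5}{19} \approx 0.26316$)
$\frac{\frac{1}{-275 - 331} + N{\left(-17 \right)}}{v + 155} = \frac{\frac{1}{-275 - 331} - -34}{\frac{5}{19} + 155} = \frac{\frac{1}{-606} + 34}{\frac{2950}{19}} = \left(- \frac{1}{606} + 34\right) \frac{19}{2950} = \frac{20603}{606} \cdot \frac{19}{2950} = \frac{391457}{1787700}$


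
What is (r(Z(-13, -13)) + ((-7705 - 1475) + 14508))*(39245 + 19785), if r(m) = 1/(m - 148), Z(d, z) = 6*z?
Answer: 35539808405/113 ≈ 3.1451e+8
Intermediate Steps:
r(m) = 1/(-148 + m)
(r(Z(-13, -13)) + ((-7705 - 1475) + 14508))*(39245 + 19785) = (1/(-148 + 6*(-13)) + ((-7705 - 1475) + 14508))*(39245 + 19785) = (1/(-148 - 78) + (-9180 + 14508))*59030 = (1/(-226) + 5328)*59030 = (-1/226 + 5328)*59030 = (1204127/226)*59030 = 35539808405/113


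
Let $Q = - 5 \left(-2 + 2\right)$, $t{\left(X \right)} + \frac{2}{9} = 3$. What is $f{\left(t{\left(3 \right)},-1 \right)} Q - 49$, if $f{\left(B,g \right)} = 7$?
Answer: $-49$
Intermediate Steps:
$t{\left(X \right)} = \frac{25}{9}$ ($t{\left(X \right)} = - \frac{2}{9} + 3 = \frac{25}{9}$)
$Q = 0$ ($Q = \left(-5\right) 0 = 0$)
$f{\left(t{\left(3 \right)},-1 \right)} Q - 49 = 7 \cdot 0 - 49 = 0 - 49 = -49$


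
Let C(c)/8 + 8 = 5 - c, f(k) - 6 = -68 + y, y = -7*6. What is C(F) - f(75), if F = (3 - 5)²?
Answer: 48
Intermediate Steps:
F = 4 (F = (-2)² = 4)
y = -42
f(k) = -104 (f(k) = 6 + (-68 - 42) = 6 - 110 = -104)
C(c) = -24 - 8*c (C(c) = -64 + 8*(5 - c) = -64 + (40 - 8*c) = -24 - 8*c)
C(F) - f(75) = (-24 - 8*4) - 1*(-104) = (-24 - 32) + 104 = -56 + 104 = 48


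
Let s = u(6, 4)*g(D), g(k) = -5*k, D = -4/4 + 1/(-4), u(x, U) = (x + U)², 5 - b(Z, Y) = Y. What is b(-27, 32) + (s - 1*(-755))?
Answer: 1353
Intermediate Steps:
b(Z, Y) = 5 - Y
u(x, U) = (U + x)²
D = -5/4 (D = -4*¼ + 1*(-¼) = -1 - ¼ = -5/4 ≈ -1.2500)
s = 625 (s = (4 + 6)²*(-5*(-5/4)) = 10²*(25/4) = 100*(25/4) = 625)
b(-27, 32) + (s - 1*(-755)) = (5 - 1*32) + (625 - 1*(-755)) = (5 - 32) + (625 + 755) = -27 + 1380 = 1353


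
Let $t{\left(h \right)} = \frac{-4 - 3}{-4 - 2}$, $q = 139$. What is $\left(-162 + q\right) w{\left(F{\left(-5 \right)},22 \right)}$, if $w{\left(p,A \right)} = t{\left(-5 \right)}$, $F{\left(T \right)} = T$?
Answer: $- \frac{161}{6} \approx -26.833$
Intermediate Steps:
$t{\left(h \right)} = \frac{7}{6}$ ($t{\left(h \right)} = - \frac{7}{-6} = \left(-7\right) \left(- \frac{1}{6}\right) = \frac{7}{6}$)
$w{\left(p,A \right)} = \frac{7}{6}$
$\left(-162 + q\right) w{\left(F{\left(-5 \right)},22 \right)} = \left(-162 + 139\right) \frac{7}{6} = \left(-23\right) \frac{7}{6} = - \frac{161}{6}$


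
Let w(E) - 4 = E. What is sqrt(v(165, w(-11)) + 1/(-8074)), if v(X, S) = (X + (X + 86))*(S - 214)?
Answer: I*sqrt(5993259673610)/8074 ≈ 303.21*I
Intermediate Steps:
w(E) = 4 + E
v(X, S) = (-214 + S)*(86 + 2*X) (v(X, S) = (X + (86 + X))*(-214 + S) = (86 + 2*X)*(-214 + S) = (-214 + S)*(86 + 2*X))
sqrt(v(165, w(-11)) + 1/(-8074)) = sqrt((-18404 - 428*165 + 86*(4 - 11) + 2*(4 - 11)*165) + 1/(-8074)) = sqrt((-18404 - 70620 + 86*(-7) + 2*(-7)*165) - 1/8074) = sqrt((-18404 - 70620 - 602 - 2310) - 1/8074) = sqrt(-91936 - 1/8074) = sqrt(-742291265/8074) = I*sqrt(5993259673610)/8074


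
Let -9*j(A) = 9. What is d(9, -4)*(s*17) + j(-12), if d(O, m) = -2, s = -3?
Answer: 101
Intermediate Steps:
j(A) = -1 (j(A) = -1/9*9 = -1)
d(9, -4)*(s*17) + j(-12) = -(-6)*17 - 1 = -2*(-51) - 1 = 102 - 1 = 101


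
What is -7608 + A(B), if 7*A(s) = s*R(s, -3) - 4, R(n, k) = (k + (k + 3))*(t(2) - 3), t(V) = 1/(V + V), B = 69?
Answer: -30109/4 ≈ -7527.3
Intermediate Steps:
t(V) = 1/(2*V)
R(n, k) = -33/4 - 11*k/2 (R(n, k) = (k + (k + 3))*((½)/2 - 3) = (k + (3 + k))*((½)*(½) - 3) = (3 + 2*k)*(¼ - 3) = (3 + 2*k)*(-11/4) = -33/4 - 11*k/2)
A(s) = -4/7 + 33*s/28 (A(s) = (s*(-33/4 - 11/2*(-3)) - 4)/7 = (s*(-33/4 + 33/2) - 4)/7 = (s*(33/4) - 4)/7 = (33*s/4 - 4)/7 = (-4 + 33*s/4)/7 = -4/7 + 33*s/28)
-7608 + A(B) = -7608 + (-4/7 + (33/28)*69) = -7608 + (-4/7 + 2277/28) = -7608 + 323/4 = -30109/4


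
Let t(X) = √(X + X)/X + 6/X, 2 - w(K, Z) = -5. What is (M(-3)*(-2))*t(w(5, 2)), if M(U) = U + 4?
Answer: -12/7 - 2*√14/7 ≈ -2.7833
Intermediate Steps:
w(K, Z) = 7 (w(K, Z) = 2 - 1*(-5) = 2 + 5 = 7)
M(U) = 4 + U
t(X) = 6/X + √2/√X (t(X) = √(2*X)/X + 6/X = (√2*√X)/X + 6/X = √2/√X + 6/X = 6/X + √2/√X)
(M(-3)*(-2))*t(w(5, 2)) = ((4 - 3)*(-2))*(6/7 + √2/√7) = (1*(-2))*(6*(⅐) + √2*(√7/7)) = -2*(6/7 + √14/7) = -12/7 - 2*√14/7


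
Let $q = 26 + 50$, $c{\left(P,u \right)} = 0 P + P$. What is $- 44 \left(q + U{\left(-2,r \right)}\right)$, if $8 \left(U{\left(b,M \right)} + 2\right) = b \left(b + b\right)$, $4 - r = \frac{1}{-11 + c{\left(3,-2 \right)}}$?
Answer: $-3300$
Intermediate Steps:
$c{\left(P,u \right)} = P$ ($c{\left(P,u \right)} = 0 + P = P$)
$q = 76$
$r = \frac{33}{8}$ ($r = 4 - \frac{1}{-11 + 3} = 4 - \frac{1}{-8} = 4 - - \frac{1}{8} = 4 + \frac{1}{8} = \frac{33}{8} \approx 4.125$)
$U{\left(b,M \right)} = -2 + \frac{b^{2}}{4}$ ($U{\left(b,M \right)} = -2 + \frac{b \left(b + b\right)}{8} = -2 + \frac{b 2 b}{8} = -2 + \frac{2 b^{2}}{8} = -2 + \frac{b^{2}}{4}$)
$- 44 \left(q + U{\left(-2,r \right)}\right) = - 44 \left(76 - \left(2 - \frac{\left(-2\right)^{2}}{4}\right)\right) = - 44 \left(76 + \left(-2 + \frac{1}{4} \cdot 4\right)\right) = - 44 \left(76 + \left(-2 + 1\right)\right) = - 44 \left(76 - 1\right) = \left(-44\right) 75 = -3300$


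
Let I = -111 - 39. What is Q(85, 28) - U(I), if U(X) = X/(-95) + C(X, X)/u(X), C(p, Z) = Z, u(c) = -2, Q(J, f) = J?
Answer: 160/19 ≈ 8.4211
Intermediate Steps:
I = -150
U(X) = -97*X/190 (U(X) = X/(-95) + X/(-2) = X*(-1/95) + X*(-1/2) = -X/95 - X/2 = -97*X/190)
Q(85, 28) - U(I) = 85 - (-97)*(-150)/190 = 85 - 1*1455/19 = 85 - 1455/19 = 160/19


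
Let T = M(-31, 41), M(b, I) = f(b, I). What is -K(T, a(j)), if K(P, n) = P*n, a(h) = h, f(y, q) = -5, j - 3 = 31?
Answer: 170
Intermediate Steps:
j = 34 (j = 3 + 31 = 34)
M(b, I) = -5
T = -5
-K(T, a(j)) = -(-5)*34 = -1*(-170) = 170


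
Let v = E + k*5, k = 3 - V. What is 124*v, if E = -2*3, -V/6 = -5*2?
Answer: -36084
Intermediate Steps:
V = 60 (V = -(-30)*2 = -6*(-10) = 60)
k = -57 (k = 3 - 1*60 = 3 - 60 = -57)
E = -6
v = -291 (v = -6 - 57*5 = -6 - 285 = -291)
124*v = 124*(-291) = -36084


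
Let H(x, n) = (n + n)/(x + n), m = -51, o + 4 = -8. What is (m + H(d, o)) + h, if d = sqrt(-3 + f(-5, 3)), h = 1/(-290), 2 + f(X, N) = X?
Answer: -1097147/22330 + 12*I*sqrt(10)/77 ≈ -49.133 + 0.49282*I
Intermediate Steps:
o = -12 (o = -4 - 8 = -12)
f(X, N) = -2 + X
h = -1/290 ≈ -0.0034483
d = I*sqrt(10) (d = sqrt(-3 + (-2 - 5)) = sqrt(-3 - 7) = sqrt(-10) = I*sqrt(10) ≈ 3.1623*I)
H(x, n) = 2*n/(n + x) (H(x, n) = (2*n)/(n + x) = 2*n/(n + x))
(m + H(d, o)) + h = (-51 + 2*(-12)/(-12 + I*sqrt(10))) - 1/290 = (-51 - 24/(-12 + I*sqrt(10))) - 1/290 = -14791/290 - 24/(-12 + I*sqrt(10))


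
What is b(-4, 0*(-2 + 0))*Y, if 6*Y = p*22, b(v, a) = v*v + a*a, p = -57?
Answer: -3344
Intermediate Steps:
b(v, a) = a² + v² (b(v, a) = v² + a² = a² + v²)
Y = -209 (Y = (-57*22)/6 = (⅙)*(-1254) = -209)
b(-4, 0*(-2 + 0))*Y = ((0*(-2 + 0))² + (-4)²)*(-209) = ((0*(-2))² + 16)*(-209) = (0² + 16)*(-209) = (0 + 16)*(-209) = 16*(-209) = -3344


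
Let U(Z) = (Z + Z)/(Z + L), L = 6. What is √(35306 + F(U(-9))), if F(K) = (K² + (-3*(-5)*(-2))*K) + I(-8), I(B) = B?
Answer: 9*√434 ≈ 187.49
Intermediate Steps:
U(Z) = 2*Z/(6 + Z) (U(Z) = (Z + Z)/(Z + 6) = (2*Z)/(6 + Z) = 2*Z/(6 + Z))
F(K) = -8 + K² - 30*K (F(K) = (K² + (-3*(-5)*(-2))*K) - 8 = (K² + (15*(-2))*K) - 8 = (K² - 30*K) - 8 = -8 + K² - 30*K)
√(35306 + F(U(-9))) = √(35306 + (-8 + (2*(-9)/(6 - 9))² - 60*(-9)/(6 - 9))) = √(35306 + (-8 + (2*(-9)/(-3))² - 60*(-9)/(-3))) = √(35306 + (-8 + (2*(-9)*(-⅓))² - 60*(-9)*(-1)/3)) = √(35306 + (-8 + 6² - 30*6)) = √(35306 + (-8 + 36 - 180)) = √(35306 - 152) = √35154 = 9*√434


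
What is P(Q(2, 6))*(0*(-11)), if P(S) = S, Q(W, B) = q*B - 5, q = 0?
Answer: 0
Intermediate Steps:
Q(W, B) = -5 (Q(W, B) = 0*B - 5 = 0 - 5 = -5)
P(Q(2, 6))*(0*(-11)) = -0*(-11) = -5*0 = 0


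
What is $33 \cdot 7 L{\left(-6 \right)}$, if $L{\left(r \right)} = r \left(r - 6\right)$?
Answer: $16632$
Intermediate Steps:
$L{\left(r \right)} = r \left(-6 + r\right)$
$33 \cdot 7 L{\left(-6 \right)} = 33 \cdot 7 \left(- 6 \left(-6 - 6\right)\right) = 231 \left(\left(-6\right) \left(-12\right)\right) = 231 \cdot 72 = 16632$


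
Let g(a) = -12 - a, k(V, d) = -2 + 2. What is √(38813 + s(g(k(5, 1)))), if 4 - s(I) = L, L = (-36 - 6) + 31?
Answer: 2*√9707 ≈ 197.05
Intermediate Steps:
k(V, d) = 0
L = -11 (L = -42 + 31 = -11)
s(I) = 15 (s(I) = 4 - 1*(-11) = 4 + 11 = 15)
√(38813 + s(g(k(5, 1)))) = √(38813 + 15) = √38828 = 2*√9707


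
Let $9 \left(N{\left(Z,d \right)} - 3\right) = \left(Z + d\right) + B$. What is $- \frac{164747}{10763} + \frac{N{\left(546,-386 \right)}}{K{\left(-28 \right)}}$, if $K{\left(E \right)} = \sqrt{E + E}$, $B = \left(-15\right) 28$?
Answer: $- \frac{164747}{10763} + \frac{233 i \sqrt{14}}{252} \approx -15.307 + 3.4595 i$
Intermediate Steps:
$B = -420$
$K{\left(E \right)} = \sqrt{2} \sqrt{E}$ ($K{\left(E \right)} = \sqrt{2 E} = \sqrt{2} \sqrt{E}$)
$N{\left(Z,d \right)} = - \frac{131}{3} + \frac{Z}{9} + \frac{d}{9}$ ($N{\left(Z,d \right)} = 3 + \frac{\left(Z + d\right) - 420}{9} = 3 + \frac{-420 + Z + d}{9} = 3 + \left(- \frac{140}{3} + \frac{Z}{9} + \frac{d}{9}\right) = - \frac{131}{3} + \frac{Z}{9} + \frac{d}{9}$)
$- \frac{164747}{10763} + \frac{N{\left(546,-386 \right)}}{K{\left(-28 \right)}} = - \frac{164747}{10763} + \frac{- \frac{131}{3} + \frac{1}{9} \cdot 546 + \frac{1}{9} \left(-386\right)}{\sqrt{2} \sqrt{-28}} = \left(-164747\right) \frac{1}{10763} + \frac{- \frac{131}{3} + \frac{182}{3} - \frac{386}{9}}{\sqrt{2} \cdot 2 i \sqrt{7}} = - \frac{164747}{10763} - \frac{233}{9 \cdot 2 i \sqrt{14}} = - \frac{164747}{10763} - \frac{233 \left(- \frac{i \sqrt{14}}{28}\right)}{9} = - \frac{164747}{10763} + \frac{233 i \sqrt{14}}{252}$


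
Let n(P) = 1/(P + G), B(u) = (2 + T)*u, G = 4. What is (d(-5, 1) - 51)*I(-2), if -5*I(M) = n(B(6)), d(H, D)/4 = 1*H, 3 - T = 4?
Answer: 71/50 ≈ 1.4200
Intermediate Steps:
T = -1 (T = 3 - 1*4 = 3 - 4 = -1)
B(u) = u (B(u) = (2 - 1)*u = 1*u = u)
d(H, D) = 4*H (d(H, D) = 4*(1*H) = 4*H)
n(P) = 1/(4 + P) (n(P) = 1/(P + 4) = 1/(4 + P))
I(M) = -1/50 (I(M) = -1/(5*(4 + 6)) = -⅕/10 = -⅕*⅒ = -1/50)
(d(-5, 1) - 51)*I(-2) = (4*(-5) - 51)*(-1/50) = (-20 - 51)*(-1/50) = -71*(-1/50) = 71/50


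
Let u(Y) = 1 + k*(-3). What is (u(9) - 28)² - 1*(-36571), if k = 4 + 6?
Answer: 39820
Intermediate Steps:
k = 10
u(Y) = -29 (u(Y) = 1 + 10*(-3) = 1 - 30 = -29)
(u(9) - 28)² - 1*(-36571) = (-29 - 28)² - 1*(-36571) = (-57)² + 36571 = 3249 + 36571 = 39820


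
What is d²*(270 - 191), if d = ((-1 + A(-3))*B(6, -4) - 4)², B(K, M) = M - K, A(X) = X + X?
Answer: 1499004144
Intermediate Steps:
A(X) = 2*X
d = 4356 (d = ((-1 + 2*(-3))*(-4 - 1*6) - 4)² = ((-1 - 6)*(-4 - 6) - 4)² = (-7*(-10) - 4)² = (70 - 4)² = 66² = 4356)
d²*(270 - 191) = 4356²*(270 - 191) = 18974736*79 = 1499004144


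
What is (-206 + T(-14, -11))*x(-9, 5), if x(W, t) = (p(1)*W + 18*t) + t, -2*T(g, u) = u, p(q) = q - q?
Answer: -38095/2 ≈ -19048.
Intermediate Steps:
p(q) = 0
T(g, u) = -u/2
x(W, t) = 19*t (x(W, t) = (0*W + 18*t) + t = (0 + 18*t) + t = 18*t + t = 19*t)
(-206 + T(-14, -11))*x(-9, 5) = (-206 - ½*(-11))*(19*5) = (-206 + 11/2)*95 = -401/2*95 = -38095/2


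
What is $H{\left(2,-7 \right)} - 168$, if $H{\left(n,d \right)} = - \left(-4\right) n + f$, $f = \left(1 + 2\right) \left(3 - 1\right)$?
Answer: $-154$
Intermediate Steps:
$f = 6$ ($f = 3 \cdot 2 = 6$)
$H{\left(n,d \right)} = 6 + 4 n$ ($H{\left(n,d \right)} = - \left(-4\right) n + 6 = 4 n + 6 = 6 + 4 n$)
$H{\left(2,-7 \right)} - 168 = \left(6 + 4 \cdot 2\right) - 168 = \left(6 + 8\right) - 168 = 14 - 168 = -154$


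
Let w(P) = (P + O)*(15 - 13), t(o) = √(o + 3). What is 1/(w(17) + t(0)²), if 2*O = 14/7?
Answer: 1/39 ≈ 0.025641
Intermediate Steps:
t(o) = √(3 + o)
O = 1 (O = (14/7)/2 = (14*(⅐))/2 = (½)*2 = 1)
w(P) = 2 + 2*P (w(P) = (P + 1)*(15 - 13) = (1 + P)*2 = 2 + 2*P)
1/(w(17) + t(0)²) = 1/((2 + 2*17) + (√(3 + 0))²) = 1/((2 + 34) + (√3)²) = 1/(36 + 3) = 1/39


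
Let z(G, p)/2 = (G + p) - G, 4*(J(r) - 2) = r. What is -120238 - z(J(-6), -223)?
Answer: -119792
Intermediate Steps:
J(r) = 2 + r/4
z(G, p) = 2*p (z(G, p) = 2*((G + p) - G) = 2*p)
-120238 - z(J(-6), -223) = -120238 - 2*(-223) = -120238 - 1*(-446) = -120238 + 446 = -119792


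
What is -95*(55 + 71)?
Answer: -11970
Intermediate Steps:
-95*(55 + 71) = -95*126 = -11970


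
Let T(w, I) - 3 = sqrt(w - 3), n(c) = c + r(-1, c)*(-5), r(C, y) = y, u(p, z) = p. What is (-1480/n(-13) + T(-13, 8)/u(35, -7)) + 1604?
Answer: 716909/455 + 4*I/35 ≈ 1575.6 + 0.11429*I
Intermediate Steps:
n(c) = -4*c (n(c) = c + c*(-5) = c - 5*c = -4*c)
T(w, I) = 3 + sqrt(-3 + w) (T(w, I) = 3 + sqrt(w - 3) = 3 + sqrt(-3 + w))
(-1480/n(-13) + T(-13, 8)/u(35, -7)) + 1604 = (-1480/((-4*(-13))) + (3 + sqrt(-3 - 13))/35) + 1604 = (-1480/52 + (3 + sqrt(-16))*(1/35)) + 1604 = (-1480*1/52 + (3 + 4*I)*(1/35)) + 1604 = (-370/13 + (3/35 + 4*I/35)) + 1604 = (-12911/455 + 4*I/35) + 1604 = 716909/455 + 4*I/35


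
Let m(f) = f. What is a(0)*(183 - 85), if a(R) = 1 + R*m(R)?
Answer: 98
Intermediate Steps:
a(R) = 1 + R² (a(R) = 1 + R*R = 1 + R²)
a(0)*(183 - 85) = (1 + 0²)*(183 - 85) = (1 + 0)*98 = 1*98 = 98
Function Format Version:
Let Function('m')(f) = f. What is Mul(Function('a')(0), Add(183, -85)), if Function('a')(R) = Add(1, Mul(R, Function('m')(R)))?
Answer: 98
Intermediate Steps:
Function('a')(R) = Add(1, Pow(R, 2)) (Function('a')(R) = Add(1, Mul(R, R)) = Add(1, Pow(R, 2)))
Mul(Function('a')(0), Add(183, -85)) = Mul(Add(1, Pow(0, 2)), Add(183, -85)) = Mul(Add(1, 0), 98) = Mul(1, 98) = 98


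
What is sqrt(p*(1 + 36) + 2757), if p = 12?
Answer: sqrt(3201) ≈ 56.577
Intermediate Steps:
sqrt(p*(1 + 36) + 2757) = sqrt(12*(1 + 36) + 2757) = sqrt(12*37 + 2757) = sqrt(444 + 2757) = sqrt(3201)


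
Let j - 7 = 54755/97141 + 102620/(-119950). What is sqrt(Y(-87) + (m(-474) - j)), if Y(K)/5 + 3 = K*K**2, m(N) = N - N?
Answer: I*sqrt(4470295888724927543268910)/1165206295 ≈ 1814.5*I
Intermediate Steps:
m(N) = 0
j = 7816369348/1165206295 (j = 7 + (54755/97141 + 102620/(-119950)) = 7 + (54755*(1/97141) + 102620*(-1/119950)) = 7 + (54755/97141 - 10262/11995) = 7 - 340074717/1165206295 = 7816369348/1165206295 ≈ 6.7081)
Y(K) = -15 + 5*K**3 (Y(K) = -15 + 5*(K*K**2) = -15 + 5*K**3)
sqrt(Y(-87) + (m(-474) - j)) = sqrt((-15 + 5*(-87)**3) + (0 - 1*7816369348/1165206295)) = sqrt((-15 + 5*(-658503)) + (0 - 7816369348/1165206295)) = sqrt((-15 - 3292515) - 7816369348/1165206295) = sqrt(-3292530 - 7816369348/1165206295) = sqrt(-3836484498845698/1165206295) = I*sqrt(4470295888724927543268910)/1165206295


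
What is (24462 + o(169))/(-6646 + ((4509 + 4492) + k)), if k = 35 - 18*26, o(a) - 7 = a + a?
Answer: 24807/1922 ≈ 12.907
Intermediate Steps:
o(a) = 7 + 2*a (o(a) = 7 + (a + a) = 7 + 2*a)
k = -433 (k = 35 - 468 = -433)
(24462 + o(169))/(-6646 + ((4509 + 4492) + k)) = (24462 + (7 + 2*169))/(-6646 + ((4509 + 4492) - 433)) = (24462 + (7 + 338))/(-6646 + (9001 - 433)) = (24462 + 345)/(-6646 + 8568) = 24807/1922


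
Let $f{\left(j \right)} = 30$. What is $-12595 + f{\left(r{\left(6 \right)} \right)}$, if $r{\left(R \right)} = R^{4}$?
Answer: $-12565$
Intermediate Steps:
$-12595 + f{\left(r{\left(6 \right)} \right)} = -12595 + 30 = -12565$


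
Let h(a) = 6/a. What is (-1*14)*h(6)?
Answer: -14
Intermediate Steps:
(-1*14)*h(6) = (-1*14)*(6/6) = -84/6 = -14*1 = -14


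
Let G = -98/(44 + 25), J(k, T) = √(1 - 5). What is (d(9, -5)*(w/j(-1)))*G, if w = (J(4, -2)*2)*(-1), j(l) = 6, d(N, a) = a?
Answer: -980*I/207 ≈ -4.7343*I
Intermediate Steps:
J(k, T) = 2*I (J(k, T) = √(-4) = 2*I)
w = -4*I (w = ((2*I)*2)*(-1) = (4*I)*(-1) = -4*I ≈ -4.0*I)
G = -98/69 ≈ -1.4203
(d(9, -5)*(w/j(-1)))*G = -5*(-4*I)/6*(-98/69) = -(-10)*I/3*(-98/69) = (10*I/3)*(-98/69) = -980*I/207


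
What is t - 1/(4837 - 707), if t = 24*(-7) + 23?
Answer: -598851/4130 ≈ -145.00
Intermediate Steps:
t = -145 (t = -168 + 23 = -145)
t - 1/(4837 - 707) = -145 - 1/(4837 - 707) = -145 - 1/4130 = -598851/4130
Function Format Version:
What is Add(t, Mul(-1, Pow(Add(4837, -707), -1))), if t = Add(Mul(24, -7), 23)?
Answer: Rational(-598851, 4130) ≈ -145.00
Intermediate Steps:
t = -145 (t = Add(-168, 23) = -145)
Add(t, Mul(-1, Pow(Add(4837, -707), -1))) = Add(-145, Mul(-1, Pow(Add(4837, -707), -1))) = Add(-145, Mul(-1, Pow(4130, -1))) = Add(-145, Mul(-1, Rational(1, 4130))) = Add(-145, Rational(-1, 4130)) = Rational(-598851, 4130)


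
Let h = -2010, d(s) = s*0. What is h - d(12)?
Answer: -2010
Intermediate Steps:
d(s) = 0
h - d(12) = -2010 - 1*0 = -2010 + 0 = -2010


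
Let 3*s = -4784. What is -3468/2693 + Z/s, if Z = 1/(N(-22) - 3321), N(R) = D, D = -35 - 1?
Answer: -18565227835/14416426128 ≈ -1.2878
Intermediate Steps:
s = -4784/3 (s = (1/3)*(-4784) = -4784/3 ≈ -1594.7)
D = -36
N(R) = -36
Z = -1/3357 (Z = 1/(-36 - 3321) = 1/(-3357) = -1/3357 ≈ -0.00029788)
-3468/2693 + Z/s = -3468/2693 - 1/(3357*(-4784/3)) = -3468*1/2693 - 1/3357*(-3/4784) = -3468/2693 + 1/5353296 = -18565227835/14416426128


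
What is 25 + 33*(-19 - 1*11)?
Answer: -965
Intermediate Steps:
25 + 33*(-19 - 1*11) = 25 + 33*(-19 - 11) = 25 + 33*(-30) = 25 - 990 = -965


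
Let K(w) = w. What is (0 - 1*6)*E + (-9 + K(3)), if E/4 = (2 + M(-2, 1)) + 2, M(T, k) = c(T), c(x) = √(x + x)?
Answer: -102 - 48*I ≈ -102.0 - 48.0*I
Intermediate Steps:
c(x) = √2*√x (c(x) = √(2*x) = √2*√x)
M(T, k) = √2*√T
E = 16 + 8*I (E = 4*((2 + √2*√(-2)) + 2) = 4*((2 + √2*(I*√2)) + 2) = 4*((2 + 2*I) + 2) = 4*(4 + 2*I) = 16 + 8*I ≈ 16.0 + 8.0*I)
(0 - 1*6)*E + (-9 + K(3)) = (0 - 1*6)*(16 + 8*I) + (-9 + 3) = (0 - 6)*(16 + 8*I) - 6 = -6*(16 + 8*I) - 6 = (-96 - 48*I) - 6 = -102 - 48*I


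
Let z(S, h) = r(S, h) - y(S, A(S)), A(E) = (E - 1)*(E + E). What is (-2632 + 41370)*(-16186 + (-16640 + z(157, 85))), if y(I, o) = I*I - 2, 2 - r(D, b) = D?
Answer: -2232393464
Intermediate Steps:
r(D, b) = 2 - D
A(E) = 2*E*(-1 + E) (A(E) = (-1 + E)*(2*E) = 2*E*(-1 + E))
y(I, o) = -2 + I² (y(I, o) = I² - 2 = -2 + I²)
z(S, h) = 4 - S - S² (z(S, h) = (2 - S) - (-2 + S²) = (2 - S) + (2 - S²) = 4 - S - S²)
(-2632 + 41370)*(-16186 + (-16640 + z(157, 85))) = (-2632 + 41370)*(-16186 + (-16640 + (4 - 1*157 - 1*157²))) = 38738*(-16186 + (-16640 + (4 - 157 - 1*24649))) = 38738*(-16186 + (-16640 + (4 - 157 - 24649))) = 38738*(-16186 + (-16640 - 24802)) = 38738*(-16186 - 41442) = 38738*(-57628) = -2232393464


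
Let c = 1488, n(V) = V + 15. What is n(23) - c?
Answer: -1450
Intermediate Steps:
n(V) = 15 + V
n(23) - c = (15 + 23) - 1*1488 = 38 - 1488 = -1450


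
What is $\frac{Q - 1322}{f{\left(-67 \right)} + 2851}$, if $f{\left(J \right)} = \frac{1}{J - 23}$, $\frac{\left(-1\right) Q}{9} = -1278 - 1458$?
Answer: $\frac{2097180}{256589} \approx 8.1733$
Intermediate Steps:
$Q = 24624$ ($Q = - 9 \left(-1278 - 1458\right) = \left(-9\right) \left(-2736\right) = 24624$)
$f{\left(J \right)} = \frac{1}{-23 + J}$
$\frac{Q - 1322}{f{\left(-67 \right)} + 2851} = \frac{24624 - 1322}{\frac{1}{-23 - 67} + 2851} = \frac{23302}{\frac{1}{-90} + 2851} = \frac{23302}{- \frac{1}{90} + 2851} = \frac{23302}{\frac{256589}{90}} = 23302 \cdot \frac{90}{256589} = \frac{2097180}{256589}$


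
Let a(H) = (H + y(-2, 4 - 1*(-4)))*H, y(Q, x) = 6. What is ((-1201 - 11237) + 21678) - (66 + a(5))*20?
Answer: 6820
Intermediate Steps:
a(H) = H*(6 + H) (a(H) = (H + 6)*H = (6 + H)*H = H*(6 + H))
((-1201 - 11237) + 21678) - (66 + a(5))*20 = ((-1201 - 11237) + 21678) - (66 + 5*(6 + 5))*20 = (-12438 + 21678) - (66 + 5*11)*20 = 9240 - (66 + 55)*20 = 9240 - 121*20 = 9240 - 1*2420 = 9240 - 2420 = 6820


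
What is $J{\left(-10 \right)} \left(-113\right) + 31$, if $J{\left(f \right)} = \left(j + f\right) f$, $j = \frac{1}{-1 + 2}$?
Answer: $-10139$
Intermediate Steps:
$j = 1$ ($j = 1^{-1} = 1$)
$J{\left(f \right)} = f \left(1 + f\right)$ ($J{\left(f \right)} = \left(1 + f\right) f = f \left(1 + f\right)$)
$J{\left(-10 \right)} \left(-113\right) + 31 = - 10 \left(1 - 10\right) \left(-113\right) + 31 = \left(-10\right) \left(-9\right) \left(-113\right) + 31 = 90 \left(-113\right) + 31 = -10170 + 31 = -10139$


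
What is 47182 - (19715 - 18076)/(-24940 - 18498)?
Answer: 2049493355/43438 ≈ 47182.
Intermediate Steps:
47182 - (19715 - 18076)/(-24940 - 18498) = 47182 - 1639/(-43438) = 47182 - 1639*(-1)/43438 = 47182 - 1*(-1639/43438) = 47182 + 1639/43438 = 2049493355/43438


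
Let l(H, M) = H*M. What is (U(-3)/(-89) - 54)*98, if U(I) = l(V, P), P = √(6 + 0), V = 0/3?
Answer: -5292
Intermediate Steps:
V = 0 (V = 0*(⅓) = 0)
P = √6 ≈ 2.4495
U(I) = 0 (U(I) = 0*√6 = 0)
(U(-3)/(-89) - 54)*98 = (0/(-89) - 54)*98 = (0*(-1/89) - 54)*98 = (0 - 54)*98 = -54*98 = -5292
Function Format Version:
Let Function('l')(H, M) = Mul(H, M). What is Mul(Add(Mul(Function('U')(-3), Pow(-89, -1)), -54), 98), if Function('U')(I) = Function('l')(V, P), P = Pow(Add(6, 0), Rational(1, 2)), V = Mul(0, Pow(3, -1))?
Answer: -5292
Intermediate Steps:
V = 0 (V = Mul(0, Rational(1, 3)) = 0)
P = Pow(6, Rational(1, 2)) ≈ 2.4495
Function('U')(I) = 0 (Function('U')(I) = Mul(0, Pow(6, Rational(1, 2))) = 0)
Mul(Add(Mul(Function('U')(-3), Pow(-89, -1)), -54), 98) = Mul(Add(Mul(0, Pow(-89, -1)), -54), 98) = Mul(Add(Mul(0, Rational(-1, 89)), -54), 98) = Mul(Add(0, -54), 98) = Mul(-54, 98) = -5292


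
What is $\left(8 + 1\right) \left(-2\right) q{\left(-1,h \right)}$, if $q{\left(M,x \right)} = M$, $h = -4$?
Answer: $18$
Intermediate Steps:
$\left(8 + 1\right) \left(-2\right) q{\left(-1,h \right)} = \left(8 + 1\right) \left(-2\right) \left(-1\right) = 9 \left(-2\right) \left(-1\right) = \left(-18\right) \left(-1\right) = 18$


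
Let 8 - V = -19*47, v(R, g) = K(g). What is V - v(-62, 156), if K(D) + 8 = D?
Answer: 753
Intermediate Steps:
K(D) = -8 + D
v(R, g) = -8 + g
V = 901 (V = 8 - (-19)*47 = 8 - 1*(-893) = 8 + 893 = 901)
V - v(-62, 156) = 901 - (-8 + 156) = 901 - 1*148 = 901 - 148 = 753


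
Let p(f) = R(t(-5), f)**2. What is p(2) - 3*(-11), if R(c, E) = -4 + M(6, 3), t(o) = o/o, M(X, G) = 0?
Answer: 49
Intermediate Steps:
t(o) = 1
R(c, E) = -4 (R(c, E) = -4 + 0 = -4)
p(f) = 16 (p(f) = (-4)**2 = 16)
p(2) - 3*(-11) = 16 - 3*(-11) = 16 + 33 = 49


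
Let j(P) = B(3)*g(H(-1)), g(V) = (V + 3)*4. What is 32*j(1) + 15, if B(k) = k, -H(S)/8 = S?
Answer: 4239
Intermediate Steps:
H(S) = -8*S
g(V) = 12 + 4*V (g(V) = (3 + V)*4 = 12 + 4*V)
j(P) = 132 (j(P) = 3*(12 + 4*(-8*(-1))) = 3*(12 + 4*8) = 3*(12 + 32) = 3*44 = 132)
32*j(1) + 15 = 32*132 + 15 = 4224 + 15 = 4239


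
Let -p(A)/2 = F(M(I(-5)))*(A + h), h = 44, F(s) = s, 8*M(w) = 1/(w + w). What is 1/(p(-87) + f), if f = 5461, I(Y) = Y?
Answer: 40/218397 ≈ 0.00018315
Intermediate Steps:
M(w) = 1/(16*w) (M(w) = 1/(8*(w + w)) = 1/(8*((2*w))) = (1/(2*w))/8 = 1/(16*w))
p(A) = 11/10 + A/40 (p(A) = -2*(1/16)/(-5)*(A + 44) = -2*(1/16)*(-⅕)*(44 + A) = -(-1)*(44 + A)/40 = -2*(-11/20 - A/80) = 11/10 + A/40)
1/(p(-87) + f) = 1/((11/10 + (1/40)*(-87)) + 5461) = 1/((11/10 - 87/40) + 5461) = 1/(-43/40 + 5461) = 1/(218397/40) = 40/218397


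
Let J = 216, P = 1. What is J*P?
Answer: 216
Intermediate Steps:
J*P = 216*1 = 216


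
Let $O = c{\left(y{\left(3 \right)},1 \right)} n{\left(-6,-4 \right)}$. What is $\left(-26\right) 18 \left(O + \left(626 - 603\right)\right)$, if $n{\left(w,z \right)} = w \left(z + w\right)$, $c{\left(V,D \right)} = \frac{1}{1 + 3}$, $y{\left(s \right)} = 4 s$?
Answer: $-17784$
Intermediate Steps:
$c{\left(V,D \right)} = \frac{1}{4}$
$n{\left(w,z \right)} = w \left(w + z\right)$
$O = 15$ ($O = \frac{\left(-6\right) \left(-6 - 4\right)}{4} = \frac{\left(-6\right) \left(-10\right)}{4} = \frac{1}{4} \cdot 60 = 15$)
$\left(-26\right) 18 \left(O + \left(626 - 603\right)\right) = \left(-26\right) 18 \left(15 + \left(626 - 603\right)\right) = - 468 \left(15 + \left(626 - 603\right)\right) = - 468 \left(15 + 23\right) = \left(-468\right) 38 = -17784$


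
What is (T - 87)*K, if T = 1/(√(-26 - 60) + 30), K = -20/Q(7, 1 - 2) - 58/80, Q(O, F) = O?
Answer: 632421/2030 + 59*I*√86/16240 ≈ 311.54 + 0.033691*I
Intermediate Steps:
K = -1003/280 (K = -20/7 - 58/80 = -20*⅐ - 58*1/80 = -20/7 - 29/40 = -1003/280 ≈ -3.5821)
T = 1/(30 + I*√86) (T = 1/(√(-86) + 30) = 1/(I*√86 + 30) = 1/(30 + I*√86) ≈ 0.030426 - 0.0094053*I)
(T - 87)*K = ((15/493 - I*√86/986) - 87)*(-1003/280) = (-42876/493 - I*√86/986)*(-1003/280) = 632421/2030 + 59*I*√86/16240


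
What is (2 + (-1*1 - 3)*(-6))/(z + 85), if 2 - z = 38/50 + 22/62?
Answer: 20150/66561 ≈ 0.30273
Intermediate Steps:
z = 686/775 (z = 2 - (38/50 + 22/62) = 2 - (38*(1/50) + 22*(1/62)) = 2 - (19/25 + 11/31) = 2 - 1*864/775 = 2 - 864/775 = 686/775 ≈ 0.88516)
(2 + (-1*1 - 3)*(-6))/(z + 85) = (2 + (-1*1 - 3)*(-6))/(686/775 + 85) = (2 + (-1 - 3)*(-6))/(66561/775) = (2 - 4*(-6))*(775/66561) = (2 + 24)*(775/66561) = 26*(775/66561) = 20150/66561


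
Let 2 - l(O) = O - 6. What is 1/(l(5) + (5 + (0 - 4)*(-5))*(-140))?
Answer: -1/3497 ≈ -0.00028596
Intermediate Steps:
l(O) = 8 - O (l(O) = 2 - (O - 6) = 2 - (-6 + O) = 2 + (6 - O) = 8 - O)
1/(l(5) + (5 + (0 - 4)*(-5))*(-140)) = 1/((8 - 1*5) + (5 + (0 - 4)*(-5))*(-140)) = 1/((8 - 5) + (5 - 4*(-5))*(-140)) = 1/(3 + (5 + 20)*(-140)) = 1/(3 + 25*(-140)) = 1/(3 - 3500) = 1/(-3497) = -1/3497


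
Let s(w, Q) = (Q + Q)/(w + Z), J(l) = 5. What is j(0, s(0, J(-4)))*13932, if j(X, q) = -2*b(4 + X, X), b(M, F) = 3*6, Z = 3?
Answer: -501552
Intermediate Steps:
b(M, F) = 18
s(w, Q) = 2*Q/(3 + w) (s(w, Q) = (Q + Q)/(w + 3) = (2*Q)/(3 + w) = 2*Q/(3 + w))
j(X, q) = -36 (j(X, q) = -2*18 = -36)
j(0, s(0, J(-4)))*13932 = -36*13932 = -501552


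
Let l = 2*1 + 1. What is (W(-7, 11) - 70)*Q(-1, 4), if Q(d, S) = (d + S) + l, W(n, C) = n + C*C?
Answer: 264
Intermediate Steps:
W(n, C) = n + C²
l = 3 (l = 2 + 1 = 3)
Q(d, S) = 3 + S + d (Q(d, S) = (d + S) + 3 = (S + d) + 3 = 3 + S + d)
(W(-7, 11) - 70)*Q(-1, 4) = ((-7 + 11²) - 70)*(3 + 4 - 1) = ((-7 + 121) - 70)*6 = (114 - 70)*6 = 44*6 = 264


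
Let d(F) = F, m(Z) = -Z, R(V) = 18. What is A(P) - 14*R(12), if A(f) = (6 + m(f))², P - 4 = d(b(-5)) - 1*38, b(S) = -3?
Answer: 1597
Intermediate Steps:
P = -37 (P = 4 + (-3 - 1*38) = 4 + (-3 - 38) = 4 - 41 = -37)
A(f) = (6 - f)²
A(P) - 14*R(12) = (-6 - 37)² - 14*18 = (-43)² - 252 = 1849 - 252 = 1597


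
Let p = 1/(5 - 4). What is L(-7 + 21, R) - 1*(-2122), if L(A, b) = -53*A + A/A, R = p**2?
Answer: 1381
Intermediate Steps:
p = 1 (p = 1/1 = 1)
R = 1 (R = 1**2 = 1)
L(A, b) = 1 - 53*A (L(A, b) = -53*A + 1 = 1 - 53*A)
L(-7 + 21, R) - 1*(-2122) = (1 - 53*(-7 + 21)) - 1*(-2122) = (1 - 53*14) + 2122 = (1 - 742) + 2122 = -741 + 2122 = 1381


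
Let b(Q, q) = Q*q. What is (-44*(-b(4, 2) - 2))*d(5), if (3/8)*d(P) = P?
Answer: 17600/3 ≈ 5866.7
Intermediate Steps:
d(P) = 8*P/3
(-44*(-b(4, 2) - 2))*d(5) = (-44*(-4*2 - 2))*((8/3)*5) = -44*(-1*8 - 2)*(40/3) = -44*(-8 - 2)*(40/3) = -44*(-10)*(40/3) = 440*(40/3) = 17600/3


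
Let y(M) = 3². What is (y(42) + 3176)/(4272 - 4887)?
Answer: -637/123 ≈ -5.1789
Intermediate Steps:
y(M) = 9
(y(42) + 3176)/(4272 - 4887) = (9 + 3176)/(4272 - 4887) = 3185/(-615) = 3185*(-1/615) = -637/123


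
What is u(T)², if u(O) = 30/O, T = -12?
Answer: 25/4 ≈ 6.2500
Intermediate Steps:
u(T)² = (30/(-12))² = (30*(-1/12))² = (-5/2)² = 25/4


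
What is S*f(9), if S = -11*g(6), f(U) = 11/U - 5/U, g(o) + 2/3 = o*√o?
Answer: 44/9 - 44*√6 ≈ -102.89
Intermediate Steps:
g(o) = -⅔ + o^(3/2) (g(o) = -⅔ + o*√o = -⅔ + o^(3/2))
f(U) = 6/U
S = 22/3 - 66*√6 (S = -11*(-⅔ + 6^(3/2)) = -11*(-⅔ + 6*√6) = 22/3 - 66*√6 ≈ -154.33)
S*f(9) = (22/3 - 66*√6)*(6/9) = (22/3 - 66*√6)*(6*(⅑)) = (22/3 - 66*√6)*(⅔) = 44/9 - 44*√6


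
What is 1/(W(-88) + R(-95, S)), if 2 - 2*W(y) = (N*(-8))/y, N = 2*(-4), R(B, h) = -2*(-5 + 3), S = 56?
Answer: 11/59 ≈ 0.18644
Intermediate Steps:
R(B, h) = 4 (R(B, h) = -2*(-2) = 4)
N = -8
W(y) = 1 - 32/y (W(y) = 1 - (-8*(-8))/(2*y) = 1 - 32/y)
1/(W(-88) + R(-95, S)) = 1/((-32 - 88)/(-88) + 4) = 1/(-1/88*(-120) + 4) = 1/(15/11 + 4) = 1/(59/11) = 11/59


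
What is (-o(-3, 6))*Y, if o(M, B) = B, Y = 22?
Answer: -132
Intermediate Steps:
(-o(-3, 6))*Y = -1*6*22 = -6*22 = -132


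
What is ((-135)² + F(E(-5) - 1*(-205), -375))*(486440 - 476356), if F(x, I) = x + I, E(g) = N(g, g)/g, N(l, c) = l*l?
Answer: 182016200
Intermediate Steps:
N(l, c) = l²
E(g) = g (E(g) = g²/g = g)
F(x, I) = I + x
((-135)² + F(E(-5) - 1*(-205), -375))*(486440 - 476356) = ((-135)² + (-375 + (-5 - 1*(-205))))*(486440 - 476356) = (18225 + (-375 + (-5 + 205)))*10084 = (18225 + (-375 + 200))*10084 = (18225 - 175)*10084 = 18050*10084 = 182016200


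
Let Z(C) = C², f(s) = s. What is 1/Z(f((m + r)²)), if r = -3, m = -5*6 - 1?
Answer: 1/1336336 ≈ 7.4831e-7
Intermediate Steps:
m = -31 (m = -30 - 1 = -31)
1/Z(f((m + r)²)) = 1/(((-31 - 3)²)²) = 1/(((-34)²)²) = 1/(1156²) = 1/1336336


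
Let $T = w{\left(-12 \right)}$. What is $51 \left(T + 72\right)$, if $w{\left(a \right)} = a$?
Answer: $3060$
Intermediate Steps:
$T = -12$
$51 \left(T + 72\right) = 51 \left(-12 + 72\right) = 51 \cdot 60 = 3060$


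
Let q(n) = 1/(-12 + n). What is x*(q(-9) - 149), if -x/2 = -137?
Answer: -857620/21 ≈ -40839.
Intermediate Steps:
x = 274 (x = -2*(-137) = 274)
x*(q(-9) - 149) = 274*(1/(-12 - 9) - 149) = 274*(1/(-21) - 149) = 274*(-1/21 - 149) = 274*(-3130/21) = -857620/21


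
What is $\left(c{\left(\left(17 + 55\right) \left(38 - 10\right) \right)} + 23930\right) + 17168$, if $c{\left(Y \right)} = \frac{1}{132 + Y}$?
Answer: $\frac{88278505}{2148} \approx 41098.0$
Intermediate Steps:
$\left(c{\left(\left(17 + 55\right) \left(38 - 10\right) \right)} + 23930\right) + 17168 = \left(\frac{1}{132 + \left(17 + 55\right) \left(38 - 10\right)} + 23930\right) + 17168 = \left(\frac{1}{132 + 72 \cdot 28} + 23930\right) + 17168 = \left(\frac{1}{132 + 2016} + 23930\right) + 17168 = \left(\frac{1}{2148} + 23930\right) + 17168 = \frac{51401641}{2148} + 17168 = \frac{88278505}{2148}$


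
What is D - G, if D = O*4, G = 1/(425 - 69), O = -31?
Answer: -44145/356 ≈ -124.00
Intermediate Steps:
G = 1/356 ≈ 0.0028090
D = -124 (D = -31*4 = -124)
D - G = -124 - 1*1/356 = -124 - 1/356 = -44145/356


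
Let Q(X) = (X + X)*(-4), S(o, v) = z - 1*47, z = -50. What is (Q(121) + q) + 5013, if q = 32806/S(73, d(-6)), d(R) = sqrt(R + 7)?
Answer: 359559/97 ≈ 3706.8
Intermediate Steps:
d(R) = sqrt(7 + R)
S(o, v) = -97 (S(o, v) = -50 - 1*47 = -50 - 47 = -97)
Q(X) = -8*X (Q(X) = (2*X)*(-4) = -8*X)
q = -32806/97 (q = 32806/(-97) = 32806*(-1/97) = -32806/97 ≈ -338.21)
(Q(121) + q) + 5013 = (-8*121 - 32806/97) + 5013 = (-968 - 32806/97) + 5013 = -126702/97 + 5013 = 359559/97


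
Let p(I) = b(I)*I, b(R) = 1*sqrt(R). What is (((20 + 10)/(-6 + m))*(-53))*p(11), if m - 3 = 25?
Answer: -795*sqrt(11) ≈ -2636.7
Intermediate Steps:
m = 28 (m = 3 + 25 = 28)
b(R) = sqrt(R)
p(I) = I**(3/2) (p(I) = sqrt(I)*I = I**(3/2))
(((20 + 10)/(-6 + m))*(-53))*p(11) = (((20 + 10)/(-6 + 28))*(-53))*11**(3/2) = ((30/22)*(-53))*(11*sqrt(11)) = ((30*(1/22))*(-53))*(11*sqrt(11)) = ((15/11)*(-53))*(11*sqrt(11)) = -795*sqrt(11)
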